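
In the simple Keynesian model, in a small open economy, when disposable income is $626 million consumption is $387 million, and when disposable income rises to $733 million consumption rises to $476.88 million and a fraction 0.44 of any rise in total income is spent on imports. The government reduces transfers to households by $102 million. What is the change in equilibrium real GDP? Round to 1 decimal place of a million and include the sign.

−$142.8 million

MPC = ΔC/ΔYd = (476.88 − 387)/(733 − 626) = 89.88/107 = 0.84.
The transfer change shifts disposable income by −$102 million, so first-round consumption changes by c·ΔTR = 0.84 × (−$102 million) = −$85.68 million.
Expenditure multiplier = 1/(1 − c + m) = 1/(1 − 0.84 + 0.44) = 1/0.6 ≈ 1.667.
The transfer multiplier is c × k = 1.4, so ΔY = k × (c·ΔTR) = (−$85.68 million) / 0.6 = −$142.8 million.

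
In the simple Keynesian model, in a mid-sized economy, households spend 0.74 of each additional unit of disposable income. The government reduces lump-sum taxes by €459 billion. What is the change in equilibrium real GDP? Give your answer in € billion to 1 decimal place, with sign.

+€1,306.4 billion

A lump-sum tax change of −€459 billion shifts disposable income by +€459 billion; first-round consumption changes by −c × ΔT = −0.74 × (−€459 billion) = +€339.66 billion.
Expenditure multiplier = 1/(1 − MPC) = 1/(1 − 0.74) = 1/0.26 ≈ 3.846.
The tax multiplier is −c × k ≈ −2.846, so ΔY = k × (−c·ΔT) = (+€339.66 billion) / 0.26 ≈ +€1,306.4 billion.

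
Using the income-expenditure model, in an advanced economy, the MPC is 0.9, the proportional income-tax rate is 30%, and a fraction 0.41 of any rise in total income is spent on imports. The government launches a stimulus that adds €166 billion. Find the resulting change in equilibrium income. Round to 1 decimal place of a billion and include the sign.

Expenditure multiplier = 1/(1 − c(1−t) + m) = 1/(1 − 0.9×0.7 + 0.41) = 1/0.78 ≈ 1.282.
ΔY = k × ΔG = (+€166 billion) / 0.78 ≈ +€212.8 billion.

+€212.8 billion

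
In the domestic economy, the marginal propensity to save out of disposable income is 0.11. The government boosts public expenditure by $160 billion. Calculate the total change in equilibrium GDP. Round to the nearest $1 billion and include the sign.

MPC = 1 − MPS = 1 − 0.11 = 0.89.
Expenditure multiplier = 1/(1 − MPC) = 1/(1 − 0.89) = 1/0.11 ≈ 9.091.
ΔY = k × ΔG = (+$160 billion) / 0.11 ≈ +$1,455 billion.

+$1,455 billion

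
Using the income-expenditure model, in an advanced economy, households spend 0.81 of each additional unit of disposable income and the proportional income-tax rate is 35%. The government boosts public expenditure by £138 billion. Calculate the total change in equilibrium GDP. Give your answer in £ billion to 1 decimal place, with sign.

Government-spending multiplier = 1/(1 − c(1−t)) = 1/(1 − 0.81×0.65) = 1/0.4735 ≈ 2.112.
ΔY = k × ΔG = (+£138 billion) / 0.4735 ≈ +£291.4 billion.

+£291.4 billion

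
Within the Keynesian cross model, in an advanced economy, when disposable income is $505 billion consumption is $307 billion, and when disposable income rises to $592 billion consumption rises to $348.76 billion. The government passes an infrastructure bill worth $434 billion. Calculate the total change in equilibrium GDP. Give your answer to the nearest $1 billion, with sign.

MPC = ΔC/ΔYd = (348.76 − 307)/(592 − 505) = 41.76/87 = 0.48.
Expenditure multiplier = 1/(1 − MPC) = 1/(1 − 0.48) = 1/0.52 ≈ 1.923.
ΔY = k × ΔG = (+$434 billion) / 0.52 ≈ +$835 billion.

+$835 billion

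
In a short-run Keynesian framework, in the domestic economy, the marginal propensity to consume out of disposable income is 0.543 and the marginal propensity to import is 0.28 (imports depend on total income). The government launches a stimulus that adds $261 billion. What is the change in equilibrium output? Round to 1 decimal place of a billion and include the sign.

Spending multiplier = 1/(1 − c + m) = 1/(1 − 0.543 + 0.28) = 1/0.737 ≈ 1.357.
ΔY = k × ΔG = (+$261 billion) / 0.737 ≈ +$354.1 billion.

+$354.1 billion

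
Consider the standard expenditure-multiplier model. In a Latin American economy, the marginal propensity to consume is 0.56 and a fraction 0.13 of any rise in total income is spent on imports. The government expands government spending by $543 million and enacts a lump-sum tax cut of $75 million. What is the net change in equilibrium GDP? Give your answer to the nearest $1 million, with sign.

Expenditure multiplier = 1/(1 − c + m) = 1/(1 − 0.56 + 0.13) = 1/0.57 ≈ 1.754.
ΔG contributes k·ΔG = (+$543 million) / 0.57 ≈ +$952.6 million.
ΔT of −$75 million changes first-round spending by −c·ΔT = +$42 million, contributing k·(−c·ΔT) = (+$42 million) / 0.57 ≈ +$73.7 million.
Net ΔY = k(ΔG − c·ΔT) = (+$585 million) / 0.57 ≈ +$1,026 million.

+$1,026 million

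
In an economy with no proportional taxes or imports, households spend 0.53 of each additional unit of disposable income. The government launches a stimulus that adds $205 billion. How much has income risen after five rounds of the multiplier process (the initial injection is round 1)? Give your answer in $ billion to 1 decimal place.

$417.9 billion

Round 1 adds ΔG = $205 billion; each later round is MPC = 0.53 times the previous.
After 5 rounds: 205 + 108.65 + 57.5845 + 30.519785 + 16.17548605 = ΔG·(1 − c^5)/(1 − c) = 205 × (1 − 0.0418195493)/0.47 ≈ $417.9 billion.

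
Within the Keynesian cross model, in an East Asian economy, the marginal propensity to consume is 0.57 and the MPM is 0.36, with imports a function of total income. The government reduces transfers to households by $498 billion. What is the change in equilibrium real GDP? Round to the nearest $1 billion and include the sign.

The transfer change shifts disposable income by −$498 billion, so first-round consumption changes by c·ΔTR = 0.57 × (−$498 billion) = −$283.86 billion.
Expenditure multiplier = 1/(1 − c + m) = 1/(1 − 0.57 + 0.36) = 1/0.79 ≈ 1.266.
The transfer multiplier is c × k ≈ 0.722, so ΔY = k × (c·ΔTR) = (−$283.86 billion) / 0.79 ≈ −$359 billion.

−$359 billion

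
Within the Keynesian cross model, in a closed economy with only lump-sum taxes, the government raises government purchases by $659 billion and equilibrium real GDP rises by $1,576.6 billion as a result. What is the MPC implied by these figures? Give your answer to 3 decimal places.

Implied spending multiplier k = ΔY/ΔG = 1,576.6/659 ≈ 2.3924.
Since k = 1/(1 − MPC), MPC = 1 − 1/k = 1 − ΔG/ΔY = 1 − 659/1,576.6 ≈ 0.582.

0.582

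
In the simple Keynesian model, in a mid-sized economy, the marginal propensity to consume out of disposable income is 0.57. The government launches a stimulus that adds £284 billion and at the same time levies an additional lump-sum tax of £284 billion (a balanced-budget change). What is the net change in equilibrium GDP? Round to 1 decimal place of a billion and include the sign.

Expenditure multiplier = 1/(1 − MPC) = 1/(1 − 0.57) = 1/0.43 ≈ 2.326.
ΔG contributes k·ΔG = (+£284 billion) / 0.43 ≈ +£660.5 billion.
ΔT of +£284 billion changes first-round spending by −c·ΔT = −£161.88 billion, contributing k·(−c·ΔT) = (−£161.88 billion) / 0.43 ≈ −£376.5 billion.
With ΔG = ΔT and no other leakages, the balanced-budget multiplier is 1, so ΔY = ΔG = +£284 billion.

+£284.0 billion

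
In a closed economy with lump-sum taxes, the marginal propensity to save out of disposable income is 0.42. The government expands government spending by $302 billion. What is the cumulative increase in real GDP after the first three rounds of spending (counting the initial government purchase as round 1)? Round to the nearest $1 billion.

$579 billion

MPC = 1 − MPS = 1 − 0.42 = 0.58.
Round 1 adds ΔG = $302 billion; each later round is MPC = 0.58 times the previous.
After 3 rounds: 302 + 175.16 + 101.5928 = ΔG·(1 − c^3)/(1 − c) = 302 × (1 − 0.195112)/0.42 ≈ $579 billion.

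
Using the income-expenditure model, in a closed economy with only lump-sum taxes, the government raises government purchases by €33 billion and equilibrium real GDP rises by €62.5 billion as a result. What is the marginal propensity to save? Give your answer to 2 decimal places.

0.53

Implied spending multiplier k = ΔY/ΔG = 62.5/33 ≈ 1.8939.
Since k = 1/(1 − MPC), MPC = 1 − 1/k = 1 − ΔG/ΔY = 1 − 33/62.5 ≈ 0.47.
MPS = 1 − MPC = 0.53.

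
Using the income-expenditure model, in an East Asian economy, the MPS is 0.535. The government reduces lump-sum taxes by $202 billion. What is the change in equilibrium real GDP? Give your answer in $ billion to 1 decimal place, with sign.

MPC = 1 − MPS = 1 − 0.535 = 0.465.
A lump-sum tax change of −$202 billion shifts disposable income by +$202 billion; first-round consumption changes by −c × ΔT = −0.465 × (−$202 billion) = +$93.93 billion.
Expenditure multiplier = 1/(1 − MPC) = 1/(1 − 0.465) = 1/0.535 ≈ 1.869.
The tax multiplier is −c × k ≈ −0.869, so ΔY = k × (−c·ΔT) = (+$93.93 billion) / 0.535 ≈ +$175.6 billion.

+$175.6 billion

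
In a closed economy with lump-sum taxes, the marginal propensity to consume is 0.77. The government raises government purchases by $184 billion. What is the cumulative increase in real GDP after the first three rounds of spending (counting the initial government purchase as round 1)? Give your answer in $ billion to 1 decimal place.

$434.8 billion

Round 1 adds ΔG = $184 billion; each later round is MPC = 0.77 times the previous.
After 3 rounds: 184 + 141.68 + 109.0936 = ΔG·(1 − c^3)/(1 − c) = 184 × (1 − 0.456533)/0.23 ≈ $434.8 billion.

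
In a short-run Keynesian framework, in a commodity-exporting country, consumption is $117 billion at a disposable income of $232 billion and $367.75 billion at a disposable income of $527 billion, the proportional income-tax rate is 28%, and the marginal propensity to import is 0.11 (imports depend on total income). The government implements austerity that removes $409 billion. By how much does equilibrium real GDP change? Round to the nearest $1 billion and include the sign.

−$821 billion

MPC = ΔC/ΔYd = (367.75 − 117)/(527 − 232) = 250.75/295 = 0.85.
Government-spending multiplier = 1/(1 − c(1−t) + m) = 1/(1 − 0.85×0.72 + 0.11) = 1/0.498 ≈ 2.008.
ΔY = k × ΔG = (−$409 billion) / 0.498 ≈ −$821 billion.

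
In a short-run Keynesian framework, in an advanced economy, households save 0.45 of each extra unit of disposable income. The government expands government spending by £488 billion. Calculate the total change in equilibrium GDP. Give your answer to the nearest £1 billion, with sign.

MPC = 1 − MPS = 1 − 0.45 = 0.55.
Spending multiplier = 1/(1 − MPC) = 1/(1 − 0.55) = 1/0.45 ≈ 2.222.
ΔY = k × ΔG = (+£488 billion) / 0.45 ≈ +£1,084 billion.

+£1,084 billion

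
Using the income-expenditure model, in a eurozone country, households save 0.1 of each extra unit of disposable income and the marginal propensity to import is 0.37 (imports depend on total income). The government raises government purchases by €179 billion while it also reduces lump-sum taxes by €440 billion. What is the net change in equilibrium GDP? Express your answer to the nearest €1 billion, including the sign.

+€1,223 billion

MPC = 1 − MPS = 1 − 0.1 = 0.9.
Expenditure multiplier = 1/(1 − c + m) = 1/(1 − 0.9 + 0.37) = 1/0.47 ≈ 2.128.
ΔG contributes k·ΔG = (+€179 billion) / 0.47 ≈ +€380.9 billion.
ΔT of −€440 billion changes first-round spending by −c·ΔT = +€396 billion, contributing k·(−c·ΔT) = (+€396 billion) / 0.47 ≈ +€842.6 billion.
Net ΔY = k(ΔG − c·ΔT) = (+€575 billion) / 0.47 ≈ +€1,223 billion.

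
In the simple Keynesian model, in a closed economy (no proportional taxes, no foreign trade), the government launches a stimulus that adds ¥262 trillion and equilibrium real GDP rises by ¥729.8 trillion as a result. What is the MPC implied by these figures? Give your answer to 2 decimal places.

0.64

Implied spending multiplier k = ΔY/ΔG = 729.8/262 ≈ 2.7855.
Since k = 1/(1 − MPC), MPC = 1 − 1/k = 1 − ΔG/ΔY = 1 − 262/729.8 ≈ 0.64.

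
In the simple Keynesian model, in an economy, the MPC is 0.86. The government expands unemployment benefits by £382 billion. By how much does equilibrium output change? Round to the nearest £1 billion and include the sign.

The transfer change shifts disposable income by +£382 billion, so first-round consumption changes by c·ΔTR = 0.86 × (+£382 billion) = +£328.52 billion.
Expenditure multiplier = 1/(1 − MPC) = 1/(1 − 0.86) = 1/0.14 ≈ 7.143.
The transfer multiplier is c × k ≈ 6.143, so ΔY = k × (c·ΔTR) = (+£328.52 billion) / 0.14 ≈ +£2,347 billion.

+£2,347 billion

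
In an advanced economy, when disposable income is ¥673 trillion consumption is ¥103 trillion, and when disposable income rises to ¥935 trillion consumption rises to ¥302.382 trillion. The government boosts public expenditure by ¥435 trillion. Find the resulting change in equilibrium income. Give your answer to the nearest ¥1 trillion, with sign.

+¥1,820 trillion

MPC = ΔC/ΔYd = (302.382 − 103)/(935 − 673) = 199.382/262 = 0.761.
Spending multiplier = 1/(1 − MPC) = 1/(1 − 0.761) = 1/0.239 ≈ 4.184.
ΔY = k × ΔG = (+¥435 trillion) / 0.239 ≈ +¥1,820 trillion.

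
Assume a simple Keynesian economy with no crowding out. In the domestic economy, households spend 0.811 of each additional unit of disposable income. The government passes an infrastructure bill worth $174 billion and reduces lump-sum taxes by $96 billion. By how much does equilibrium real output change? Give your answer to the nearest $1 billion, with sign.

Expenditure multiplier = 1/(1 − MPC) = 1/(1 − 0.811) = 1/0.189 ≈ 5.291.
ΔG contributes k·ΔG = (+$174 billion) / 0.189 ≈ +$920.6 billion.
ΔT of −$96 billion changes first-round spending by −c·ΔT = +$77.856 billion, contributing k·(−c·ΔT) = (+$77.856 billion) / 0.189 ≈ +$411.9 billion.
Net ΔY = k(ΔG − c·ΔT) = (+$251.856 billion) / 0.189 ≈ +$1,333 billion.

+$1,333 billion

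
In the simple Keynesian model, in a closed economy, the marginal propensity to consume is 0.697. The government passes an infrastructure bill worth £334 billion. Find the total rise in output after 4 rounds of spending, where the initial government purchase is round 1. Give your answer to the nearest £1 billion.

Round 1 adds ΔG = £334 billion; each later round is MPC = 0.697 times the previous.
After 4 rounds: 334 + 232.798 + 162.260206 + 113.095363582 = ΔG·(1 − c^4)/(1 − c) = 334 × (1 − 0.236010384481)/0.303 ≈ £842 billion.

£842 billion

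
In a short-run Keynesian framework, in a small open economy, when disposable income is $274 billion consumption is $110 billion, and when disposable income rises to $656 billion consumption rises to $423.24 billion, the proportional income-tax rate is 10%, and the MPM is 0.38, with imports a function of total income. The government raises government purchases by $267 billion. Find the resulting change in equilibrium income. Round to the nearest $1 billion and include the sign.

+$416 billion

MPC = ΔC/ΔYd = (423.24 − 110)/(656 − 274) = 313.24/382 = 0.82.
Expenditure multiplier = 1/(1 − c(1−t) + m) = 1/(1 − 0.82×0.9 + 0.38) = 1/0.642 ≈ 1.558.
ΔY = k × ΔG = (+$267 billion) / 0.642 ≈ +$416 billion.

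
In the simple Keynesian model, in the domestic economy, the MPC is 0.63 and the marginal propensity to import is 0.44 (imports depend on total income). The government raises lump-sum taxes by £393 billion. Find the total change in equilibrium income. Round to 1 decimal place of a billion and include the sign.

−£305.7 billion

A lump-sum tax change of +£393 billion shifts disposable income by −£393 billion; first-round consumption changes by −c × ΔT = −0.63 × (+£393 billion) = −£247.59 billion.
Expenditure multiplier = 1/(1 − c + m) = 1/(1 − 0.63 + 0.44) = 1/0.81 ≈ 1.235.
The tax multiplier is −c × k ≈ −0.778, so ΔY = k × (−c·ΔT) = (−£247.59 billion) / 0.81 ≈ −£305.7 billion.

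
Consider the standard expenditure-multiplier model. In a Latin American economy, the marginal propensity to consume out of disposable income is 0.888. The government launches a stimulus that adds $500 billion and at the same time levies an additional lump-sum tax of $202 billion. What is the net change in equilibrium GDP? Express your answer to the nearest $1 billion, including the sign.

+$2,863 billion

Expenditure multiplier = 1/(1 − MPC) = 1/(1 − 0.888) = 1/0.112 ≈ 8.929.
ΔG contributes k·ΔG = (+$500 billion) / 0.112 ≈ +$4,464.3 billion.
ΔT of +$202 billion changes first-round spending by −c·ΔT = −$179.376 billion, contributing k·(−c·ΔT) = (−$179.376 billion) / 0.112 ≈ −$1,601.6 billion.
Net ΔY = k(ΔG − c·ΔT) = (+$320.624 billion) / 0.112 ≈ +$2,863 billion.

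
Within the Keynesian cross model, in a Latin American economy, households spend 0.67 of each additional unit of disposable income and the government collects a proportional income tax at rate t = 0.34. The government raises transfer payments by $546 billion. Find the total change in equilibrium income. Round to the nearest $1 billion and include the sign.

+$656 billion

The transfer change shifts disposable income by +$546 billion, so first-round consumption changes by c·ΔTR = 0.67 × (+$546 billion) = +$365.82 billion.
Expenditure multiplier = 1/(1 − c(1−t)) = 1/(1 − 0.67×0.66) = 1/0.5578 ≈ 1.793.
The transfer multiplier is c × k ≈ 1.201, so ΔY = k × (c·ΔTR) = (+$365.82 billion) / 0.5578 ≈ +$656 billion.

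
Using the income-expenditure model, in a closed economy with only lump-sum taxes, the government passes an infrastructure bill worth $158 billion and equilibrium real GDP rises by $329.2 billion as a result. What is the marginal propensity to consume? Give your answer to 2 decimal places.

0.52

Implied spending multiplier k = ΔY/ΔG = 329.2/158 ≈ 2.0835.
Since k = 1/(1 − MPC), MPC = 1 − 1/k = 1 − ΔG/ΔY = 1 − 158/329.2 ≈ 0.52.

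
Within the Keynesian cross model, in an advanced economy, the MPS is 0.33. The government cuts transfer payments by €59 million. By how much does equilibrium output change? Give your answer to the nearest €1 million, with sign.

−€120 million

MPC = 1 − MPS = 1 − 0.33 = 0.67.
The transfer change shifts disposable income by −€59 million, so first-round consumption changes by c·ΔTR = 0.67 × (−€59 million) = −€39.53 million.
Expenditure multiplier = 1/(1 − MPC) = 1/(1 − 0.67) = 1/0.33 ≈ 3.03.
The transfer multiplier is c × k ≈ 2.03, so ΔY = k × (c·ΔTR) = (−€39.53 million) / 0.33 ≈ −€120 million.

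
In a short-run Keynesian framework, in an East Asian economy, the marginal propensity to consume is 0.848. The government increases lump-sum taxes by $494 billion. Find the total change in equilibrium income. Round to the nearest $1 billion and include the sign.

−$2,756 billion

A lump-sum tax change of +$494 billion shifts disposable income by −$494 billion; first-round consumption changes by −c × ΔT = −0.848 × (+$494 billion) = −$418.912 billion.
Expenditure multiplier = 1/(1 − MPC) = 1/(1 − 0.848) = 1/0.152 ≈ 6.579.
The tax multiplier is −c × k ≈ −5.579, so ΔY = k × (−c·ΔT) = (−$418.912 billion) / 0.152 = −$2,756 billion.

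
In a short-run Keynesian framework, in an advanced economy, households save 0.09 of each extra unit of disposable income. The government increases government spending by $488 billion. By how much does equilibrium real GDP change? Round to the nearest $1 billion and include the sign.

+$5,422 billion

MPC = 1 − MPS = 1 − 0.09 = 0.91.
Spending multiplier = 1/(1 − MPC) = 1/(1 − 0.91) = 1/0.09 ≈ 11.111.
ΔY = k × ΔG = (+$488 billion) / 0.09 ≈ +$5,422 billion.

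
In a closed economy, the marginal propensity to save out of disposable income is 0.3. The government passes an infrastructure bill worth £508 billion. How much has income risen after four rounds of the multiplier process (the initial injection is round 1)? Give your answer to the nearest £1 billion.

£1,287 billion

MPC = 1 − MPS = 1 − 0.3 = 0.7.
Round 1 adds ΔG = £508 billion; each later round is MPC = 0.7 times the previous.
After 4 rounds: 508 + 355.6 + 248.92 + 174.244 = ΔG·(1 − c^4)/(1 − c) = 508 × (1 − 0.2401)/0.3 ≈ £1,287 billion.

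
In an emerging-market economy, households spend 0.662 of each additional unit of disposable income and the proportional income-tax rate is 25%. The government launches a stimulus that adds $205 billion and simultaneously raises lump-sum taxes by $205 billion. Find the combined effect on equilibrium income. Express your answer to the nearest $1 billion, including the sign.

+$138 billion

Expenditure multiplier = 1/(1 − c(1−t)) = 1/(1 − 0.662×0.75) = 1/0.5035 ≈ 1.986.
ΔG contributes k·ΔG = (+$205 billion) / 0.5035 ≈ +$407.1 billion.
ΔT of +$205 billion changes first-round spending by −c·ΔT = −$135.71 billion, contributing k·(−c·ΔT) = (−$135.71 billion) / 0.5035 ≈ −$269.5 billion.
Net ΔY = k(ΔG − c·ΔT) = (+$69.29 billion) / 0.5035 ≈ +$138 billion.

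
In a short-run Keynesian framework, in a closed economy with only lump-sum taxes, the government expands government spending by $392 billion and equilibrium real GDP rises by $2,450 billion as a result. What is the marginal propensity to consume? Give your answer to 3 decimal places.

0.840

Implied spending multiplier k = ΔY/ΔG = 2,450/392 = 6.25.
Since k = 1/(1 − MPC), MPC = 1 − 1/k = 1 − ΔG/ΔY = 1 − 392/2,450 = 0.840.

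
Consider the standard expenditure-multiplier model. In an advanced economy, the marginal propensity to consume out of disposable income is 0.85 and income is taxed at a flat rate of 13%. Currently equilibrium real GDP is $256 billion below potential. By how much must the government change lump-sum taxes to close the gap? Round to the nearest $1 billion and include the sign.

Spending multiplier = 1/(1 − c(1−t)) = 1/(1 − 0.85×0.87) = 1/0.2605 ≈ 3.839.
Tax multiplier = −c·k = −0.85/0.2605 ≈ −3.263. Need ΔY = +$256 billion, so ΔT = ΔY/(−c·k) = −(+$256 billion) × 0.2605 / 0.85 ≈ −$78 billion.
The government should cut lump-sum taxes by $78 billion.

−$78 billion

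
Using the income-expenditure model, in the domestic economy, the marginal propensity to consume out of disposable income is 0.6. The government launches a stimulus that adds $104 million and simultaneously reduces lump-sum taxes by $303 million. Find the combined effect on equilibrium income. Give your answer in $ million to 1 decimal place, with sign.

Expenditure multiplier = 1/(1 − MPC) = 1/(1 − 0.6) = 1/0.4 = 2.5.
ΔG contributes k·ΔG = (+$104 million) / 0.4 = +$260 million.
ΔT of −$303 million changes first-round spending by −c·ΔT = +$181.8 million, contributing k·(−c·ΔT) = (+$181.8 million) / 0.4 = +$454.5 million.
Net ΔY = k(ΔG − c·ΔT) = (+$285.8 million) / 0.4 = +$714.5 million.

+$714.5 million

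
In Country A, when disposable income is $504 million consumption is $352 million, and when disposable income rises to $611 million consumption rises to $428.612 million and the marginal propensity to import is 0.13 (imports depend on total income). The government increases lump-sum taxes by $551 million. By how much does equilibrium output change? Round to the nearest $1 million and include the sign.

−$953 million

MPC = ΔC/ΔYd = (428.612 − 352)/(611 − 504) = 76.612/107 = 0.716.
A lump-sum tax change of +$551 million shifts disposable income by −$551 million; first-round consumption changes by −c × ΔT = −0.716 × (+$551 million) = −$394.516 million.
Expenditure multiplier = 1/(1 − c + m) = 1/(1 − 0.716 + 0.13) = 1/0.414 ≈ 2.415.
The tax multiplier is −c × k ≈ −1.729, so ΔY = k × (−c·ΔT) = (−$394.516 million) / 0.414 ≈ −$953 million.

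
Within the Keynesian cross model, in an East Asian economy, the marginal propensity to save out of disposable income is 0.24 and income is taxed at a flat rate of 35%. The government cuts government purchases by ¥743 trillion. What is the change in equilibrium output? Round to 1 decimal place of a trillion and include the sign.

MPC = 1 − MPS = 1 − 0.24 = 0.76.
Spending multiplier = 1/(1 − c(1−t)) = 1/(1 − 0.76×0.65) = 1/0.506 ≈ 1.976.
ΔY = k × ΔG = (−¥743 trillion) / 0.506 ≈ −¥1,468.4 trillion.

−¥1,468.4 trillion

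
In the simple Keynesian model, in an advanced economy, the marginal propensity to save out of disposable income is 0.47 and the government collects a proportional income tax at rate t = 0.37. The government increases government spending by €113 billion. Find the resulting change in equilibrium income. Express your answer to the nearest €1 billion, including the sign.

MPC = 1 − MPS = 1 − 0.47 = 0.53.
Expenditure multiplier = 1/(1 − c(1−t)) = 1/(1 − 0.53×0.63) = 1/0.6661 ≈ 1.501.
ΔY = k × ΔG = (+€113 billion) / 0.6661 ≈ +€170 billion.

+€170 billion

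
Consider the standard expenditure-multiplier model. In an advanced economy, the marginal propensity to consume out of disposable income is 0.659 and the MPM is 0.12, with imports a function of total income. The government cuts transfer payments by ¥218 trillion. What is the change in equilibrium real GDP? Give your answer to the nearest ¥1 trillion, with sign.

The transfer change shifts disposable income by −¥218 trillion, so first-round consumption changes by c·ΔTR = 0.659 × (−¥218 trillion) = −¥143.662 trillion.
Expenditure multiplier = 1/(1 − c + m) = 1/(1 − 0.659 + 0.12) = 1/0.461 ≈ 2.169.
The transfer multiplier is c × k ≈ 1.43, so ΔY = k × (c·ΔTR) = (−¥143.662 trillion) / 0.461 ≈ −¥312 trillion.

−¥312 trillion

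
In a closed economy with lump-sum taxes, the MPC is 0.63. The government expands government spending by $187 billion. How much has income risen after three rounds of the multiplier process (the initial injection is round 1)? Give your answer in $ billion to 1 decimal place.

$379.0 billion

Round 1 adds ΔG = $187 billion; each later round is MPC = 0.63 times the previous.
After 3 rounds: 187 + 117.81 + 74.2203 = ΔG·(1 − c^3)/(1 − c) = 187 × (1 − 0.250047)/0.37 ≈ $379 billion.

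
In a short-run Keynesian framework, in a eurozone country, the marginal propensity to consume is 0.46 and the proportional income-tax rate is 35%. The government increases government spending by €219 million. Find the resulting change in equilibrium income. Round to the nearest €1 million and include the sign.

Spending multiplier = 1/(1 − c(1−t)) = 1/(1 − 0.46×0.65) = 1/0.701 ≈ 1.427.
ΔY = k × ΔG = (+€219 million) / 0.701 ≈ +€312 million.

+€312 million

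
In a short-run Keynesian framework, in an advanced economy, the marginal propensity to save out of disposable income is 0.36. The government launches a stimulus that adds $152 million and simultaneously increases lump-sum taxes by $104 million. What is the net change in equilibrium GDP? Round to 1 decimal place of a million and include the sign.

MPC = 1 − MPS = 1 − 0.36 = 0.64.
Expenditure multiplier = 1/(1 − MPC) = 1/(1 − 0.64) = 1/0.36 ≈ 2.778.
ΔG contributes k·ΔG = (+$152 million) / 0.36 ≈ +$422.2 million.
ΔT of +$104 million changes first-round spending by −c·ΔT = −$66.56 million, contributing k·(−c·ΔT) = (−$66.56 million) / 0.36 ≈ −$184.9 million.
Net ΔY = k(ΔG − c·ΔT) = (+$85.44 million) / 0.36 ≈ +$237.3 million.

+$237.3 million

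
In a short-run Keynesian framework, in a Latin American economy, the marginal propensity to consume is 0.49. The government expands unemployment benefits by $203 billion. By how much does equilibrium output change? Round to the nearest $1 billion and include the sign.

The transfer change shifts disposable income by +$203 billion, so first-round consumption changes by c·ΔTR = 0.49 × (+$203 billion) = +$99.47 billion.
Expenditure multiplier = 1/(1 − MPC) = 1/(1 − 0.49) = 1/0.51 ≈ 1.961.
The transfer multiplier is c × k ≈ 0.961, so ΔY = k × (c·ΔTR) = (+$99.47 billion) / 0.51 ≈ +$195 billion.

+$195 billion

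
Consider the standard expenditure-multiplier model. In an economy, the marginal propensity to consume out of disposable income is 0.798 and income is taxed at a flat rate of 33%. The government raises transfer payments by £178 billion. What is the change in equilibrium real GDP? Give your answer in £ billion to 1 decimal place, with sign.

The transfer change shifts disposable income by +£178 billion, so first-round consumption changes by c·ΔTR = 0.798 × (+£178 billion) = +£142.044 billion.
Expenditure multiplier = 1/(1 − c(1−t)) = 1/(1 − 0.798×0.67) = 1/0.46534 ≈ 2.149.
The transfer multiplier is c × k ≈ 1.715, so ΔY = k × (c·ΔTR) = (+£142.044 billion) / 0.46534 ≈ +£305.2 billion.

+£305.2 billion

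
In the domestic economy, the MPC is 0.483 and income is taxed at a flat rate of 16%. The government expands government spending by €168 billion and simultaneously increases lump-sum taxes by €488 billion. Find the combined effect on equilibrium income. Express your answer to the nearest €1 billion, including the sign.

Expenditure multiplier = 1/(1 − c(1−t)) = 1/(1 − 0.483×0.84) = 1/0.59428 ≈ 1.683.
ΔG contributes k·ΔG = (+€168 billion) / 0.59428 ≈ +€282.7 billion.
ΔT of +€488 billion changes first-round spending by −c·ΔT = −€235.704 billion, contributing k·(−c·ΔT) = (−€235.704 billion) / 0.59428 ≈ −€396.6 billion.
Net ΔY = k(ΔG − c·ΔT) = (−€67.704 billion) / 0.59428 ≈ −€114 billion.

−€114 billion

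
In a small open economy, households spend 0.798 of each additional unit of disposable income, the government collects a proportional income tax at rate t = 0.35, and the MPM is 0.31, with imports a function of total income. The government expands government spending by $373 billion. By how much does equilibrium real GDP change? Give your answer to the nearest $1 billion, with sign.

+$471 billion

Expenditure multiplier = 1/(1 − c(1−t) + m) = 1/(1 − 0.798×0.65 + 0.31) = 1/0.7913 ≈ 1.264.
ΔY = k × ΔG = (+$373 billion) / 0.7913 ≈ +$471 billion.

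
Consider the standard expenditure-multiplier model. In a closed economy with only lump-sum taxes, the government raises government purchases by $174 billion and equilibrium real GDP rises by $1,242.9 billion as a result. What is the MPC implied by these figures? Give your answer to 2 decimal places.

0.86

Implied spending multiplier k = ΔY/ΔG = 1,242.9/174 ≈ 7.1431.
Since k = 1/(1 − MPC), MPC = 1 − 1/k = 1 − ΔG/ΔY = 1 − 174/1,242.9 ≈ 0.86.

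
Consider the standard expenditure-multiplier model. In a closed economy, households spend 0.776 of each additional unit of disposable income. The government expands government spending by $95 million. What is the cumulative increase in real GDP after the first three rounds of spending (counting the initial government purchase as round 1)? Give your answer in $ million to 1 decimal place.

$225.9 million

Round 1 adds ΔG = $95 million; each later round is MPC = 0.776 times the previous.
After 3 rounds: 95 + 73.72 + 57.20672 = ΔG·(1 − c^3)/(1 − c) = 95 × (1 − 0.467288576)/0.224 ≈ $225.9 million.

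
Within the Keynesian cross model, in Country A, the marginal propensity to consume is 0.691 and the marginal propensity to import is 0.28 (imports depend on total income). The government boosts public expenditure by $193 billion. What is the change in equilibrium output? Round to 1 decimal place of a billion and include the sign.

Expenditure multiplier = 1/(1 − c + m) = 1/(1 − 0.691 + 0.28) = 1/0.589 ≈ 1.698.
ΔY = k × ΔG = (+$193 billion) / 0.589 ≈ +$327.7 billion.

+$327.7 billion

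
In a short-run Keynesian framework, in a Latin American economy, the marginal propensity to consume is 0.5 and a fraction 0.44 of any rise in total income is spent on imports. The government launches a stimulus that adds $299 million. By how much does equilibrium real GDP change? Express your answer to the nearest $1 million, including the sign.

Government-spending multiplier = 1/(1 − c + m) = 1/(1 − 0.5 + 0.44) = 1/0.94 ≈ 1.064.
ΔY = k × ΔG = (+$299 million) / 0.94 ≈ +$318 million.

+$318 million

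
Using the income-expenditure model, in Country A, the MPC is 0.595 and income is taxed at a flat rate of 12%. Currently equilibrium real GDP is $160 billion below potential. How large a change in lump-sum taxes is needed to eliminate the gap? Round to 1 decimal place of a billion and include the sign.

−$128.1 billion

Spending multiplier = 1/(1 − c(1−t)) = 1/(1 − 0.595×0.88) = 1/0.4764 ≈ 2.099.
Tax multiplier = −c·k = −0.595/0.4764 ≈ −1.249. Need ΔY = +$160 billion, so ΔT = ΔY/(−c·k) = −(+$160 billion) × 0.4764 / 0.595 ≈ −$128.1 billion.
The government should cut lump-sum taxes by $128.1 billion.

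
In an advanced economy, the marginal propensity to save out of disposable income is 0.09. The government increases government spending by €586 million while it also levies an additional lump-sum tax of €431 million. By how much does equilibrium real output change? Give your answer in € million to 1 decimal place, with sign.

+€2,153.2 million

MPC = 1 − MPS = 1 − 0.09 = 0.91.
Expenditure multiplier = 1/(1 − MPC) = 1/(1 − 0.91) = 1/0.09 ≈ 11.111.
ΔG contributes k·ΔG = (+€586 million) / 0.09 ≈ +€6,511.1 million.
ΔT of +€431 million changes first-round spending by −c·ΔT = −€392.21 million, contributing k·(−c·ΔT) = (−€392.21 million) / 0.09 ≈ −€4,357.9 million.
Net ΔY = k(ΔG − c·ΔT) = (+€193.79 million) / 0.09 ≈ +€2,153.2 million.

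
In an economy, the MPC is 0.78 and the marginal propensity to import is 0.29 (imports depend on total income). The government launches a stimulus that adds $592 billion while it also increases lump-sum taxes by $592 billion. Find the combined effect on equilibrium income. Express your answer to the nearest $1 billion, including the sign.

Expenditure multiplier = 1/(1 − c + m) = 1/(1 − 0.78 + 0.29) = 1/0.51 ≈ 1.961.
ΔG contributes k·ΔG = (+$592 billion) / 0.51 ≈ +$1,160.8 billion.
ΔT of +$592 billion changes first-round spending by −c·ΔT = −$461.76 billion, contributing k·(−c·ΔT) = (−$461.76 billion) / 0.51 ≈ −$905.4 billion.
Net ΔY = k(ΔG − c·ΔT) = (+$130.24 billion) / 0.51 ≈ +$255 billion.

+$255 billion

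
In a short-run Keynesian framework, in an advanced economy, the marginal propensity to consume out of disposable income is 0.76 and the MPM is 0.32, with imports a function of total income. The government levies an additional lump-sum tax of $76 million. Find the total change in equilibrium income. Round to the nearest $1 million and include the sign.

A lump-sum tax change of +$76 million shifts disposable income by −$76 million; first-round consumption changes by −c × ΔT = −0.76 × (+$76 million) = −$57.76 million.
Expenditure multiplier = 1/(1 − c + m) = 1/(1 − 0.76 + 0.32) = 1/0.56 ≈ 1.786.
The tax multiplier is −c × k ≈ −1.357, so ΔY = k × (−c·ΔT) = (−$57.76 million) / 0.56 ≈ −$103 million.

−$103 million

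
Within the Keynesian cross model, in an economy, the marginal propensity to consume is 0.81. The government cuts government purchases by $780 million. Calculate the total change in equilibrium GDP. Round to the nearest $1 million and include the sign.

−$4,105 million

Government-spending multiplier = 1/(1 − MPC) = 1/(1 − 0.81) = 1/0.19 ≈ 5.263.
ΔY = k × ΔG = (−$780 million) / 0.19 ≈ −$4,105 million.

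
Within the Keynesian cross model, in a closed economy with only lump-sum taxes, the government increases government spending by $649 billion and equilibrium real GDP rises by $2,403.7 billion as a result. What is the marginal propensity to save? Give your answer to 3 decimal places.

0.270

Implied spending multiplier k = ΔY/ΔG = 2,403.7/649 ≈ 3.7037.
Since k = 1/(1 − MPC), MPC = 1 − 1/k = 1 − ΔG/ΔY = 1 − 649/2,403.7 ≈ 0.730.
MPS = 1 − MPC = 0.270.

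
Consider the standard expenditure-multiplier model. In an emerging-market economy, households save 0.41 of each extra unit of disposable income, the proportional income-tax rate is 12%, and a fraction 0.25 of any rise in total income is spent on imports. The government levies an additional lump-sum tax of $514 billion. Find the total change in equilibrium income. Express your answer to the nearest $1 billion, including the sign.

−$415 billion

MPC = 1 − MPS = 1 − 0.41 = 0.59.
A lump-sum tax change of +$514 billion shifts disposable income by −$514 billion; first-round consumption changes by −c × ΔT = −0.59 × (+$514 billion) = −$303.26 billion.
Expenditure multiplier = 1/(1 − c(1−t) + m) = 1/(1 − 0.59×0.88 + 0.25) = 1/0.7308 ≈ 1.368.
The tax multiplier is −c × k ≈ −0.807, so ΔY = k × (−c·ΔT) = (−$303.26 billion) / 0.7308 ≈ −$415 billion.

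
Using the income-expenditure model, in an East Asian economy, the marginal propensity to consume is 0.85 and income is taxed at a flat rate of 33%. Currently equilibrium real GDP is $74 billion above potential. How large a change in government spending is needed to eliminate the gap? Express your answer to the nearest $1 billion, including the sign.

Spending multiplier = 1/(1 − c(1−t)) = 1/(1 − 0.85×0.67) = 1/0.4305 ≈ 2.323.
Need ΔY = −$74 billion, so ΔG = ΔY/k = (−$74 billion) × 0.4305 ≈ −$32 billion.
The government should cut government spending by $32 billion.

−$32 billion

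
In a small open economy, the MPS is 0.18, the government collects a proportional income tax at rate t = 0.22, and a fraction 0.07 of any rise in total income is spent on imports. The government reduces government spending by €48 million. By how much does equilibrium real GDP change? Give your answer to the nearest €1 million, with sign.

−€112 million

MPC = 1 − MPS = 1 − 0.18 = 0.82.
Government-spending multiplier = 1/(1 − c(1−t) + m) = 1/(1 − 0.82×0.78 + 0.07) = 1/0.4304 ≈ 2.323.
ΔY = k × ΔG = (−€48 million) / 0.4304 ≈ −€112 million.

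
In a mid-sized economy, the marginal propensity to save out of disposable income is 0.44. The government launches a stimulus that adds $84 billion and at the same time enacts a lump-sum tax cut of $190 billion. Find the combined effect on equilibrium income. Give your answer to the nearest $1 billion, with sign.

+$433 billion

MPC = 1 − MPS = 1 − 0.44 = 0.56.
Expenditure multiplier = 1/(1 − MPC) = 1/(1 − 0.56) = 1/0.44 ≈ 2.273.
ΔG contributes k·ΔG = (+$84 billion) / 0.44 ≈ +$190.9 billion.
ΔT of −$190 billion changes first-round spending by −c·ΔT = +$106.4 billion, contributing k·(−c·ΔT) = (+$106.4 billion) / 0.44 ≈ +$241.8 billion.
Net ΔY = k(ΔG − c·ΔT) = (+$190.4 billion) / 0.44 ≈ +$433 billion.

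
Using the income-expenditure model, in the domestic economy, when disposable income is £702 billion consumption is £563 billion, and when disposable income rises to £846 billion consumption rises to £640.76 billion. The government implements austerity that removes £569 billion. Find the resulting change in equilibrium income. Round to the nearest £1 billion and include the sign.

−£1,237 billion

MPC = ΔC/ΔYd = (640.76 − 563)/(846 − 702) = 77.76/144 = 0.54.
Government-spending multiplier = 1/(1 − MPC) = 1/(1 − 0.54) = 1/0.46 ≈ 2.174.
ΔY = k × ΔG = (−£569 billion) / 0.46 ≈ −£1,237 billion.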